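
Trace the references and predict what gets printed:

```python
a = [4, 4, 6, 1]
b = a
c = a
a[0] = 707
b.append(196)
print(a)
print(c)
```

Key concept: multiple aliases.
Step by step:
`a = [4, 4, 6, 1]` → a = [4, 4, 6, 1]
`b = a` → b = [4, 4, 6, 1] (same object as a)
`c = a` → c = [4, 4, 6, 1] (same object as a, b)
`a[0] = 707` → a = [707, 4, 6, 1] (same object as b, c); b = [707, 4, 6, 1] (same object as a, c); c = [707, 4, 6, 1] (same object as a, b)
`b.append(196)` → a = [707, 4, 6, 1, 196] (same object as b, c); b = [707, 4, 6, 1, 196] (same object as a, c); c = [707, 4, 6, 1, 196] (same object as a, b)
`print(a)` → prints [707, 4, 6, 1, 196]
`print(c)` → prints [707, 4, 6, 1, 196]

Answer:
[707, 4, 6, 1, 196]
[707, 4, 6, 1, 196]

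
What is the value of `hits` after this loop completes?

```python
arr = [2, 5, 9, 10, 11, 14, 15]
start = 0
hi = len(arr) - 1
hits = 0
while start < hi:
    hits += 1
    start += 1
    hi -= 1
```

Iterations until pointers meet (list length 7)
`hits` takes the values: 0 → 1 → 2 → 3

Answer: 3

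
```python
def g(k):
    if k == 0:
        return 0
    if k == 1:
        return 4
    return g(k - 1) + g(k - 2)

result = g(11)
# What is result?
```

Build up from base cases: g(0)=0, g(1)=4, g(2)=4, g(3)=8, g(4)=12, g(5)=20, g(6)=32, ..., g(11)=356

Answer: 356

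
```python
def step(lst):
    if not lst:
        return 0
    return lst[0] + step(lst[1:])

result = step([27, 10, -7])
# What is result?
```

27 + 10 + (-7) + 0 = 30

Answer: 30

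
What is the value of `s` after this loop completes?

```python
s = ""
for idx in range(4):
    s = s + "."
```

Repeat '.' 4 times
`s` takes the values: "" → "." → ".." → "..." → "...."

Answer: "...."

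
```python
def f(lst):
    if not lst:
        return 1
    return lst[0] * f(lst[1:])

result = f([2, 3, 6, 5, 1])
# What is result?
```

Product over [2, 3, 6, 5, 1] = 2 * 3 * 6 * 5 * 1 = 180

Answer: 180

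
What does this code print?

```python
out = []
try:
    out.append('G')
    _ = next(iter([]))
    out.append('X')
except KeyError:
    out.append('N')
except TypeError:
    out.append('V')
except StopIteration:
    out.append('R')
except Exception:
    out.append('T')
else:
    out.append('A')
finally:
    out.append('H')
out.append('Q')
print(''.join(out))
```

Execution trace: 'G' (try body) → 'R' (except StopIteration) → 'H' (finally) → 'Q' (after the try/except). Output: GRHQ

Answer: GRHQ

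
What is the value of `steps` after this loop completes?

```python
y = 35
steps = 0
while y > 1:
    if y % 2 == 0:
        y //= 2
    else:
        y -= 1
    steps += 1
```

Steps to reduce 35 to 1
`steps` takes the values: 0 → 1 → 2 → 3 → 4 → 5 → 6 → 7

Answer: 7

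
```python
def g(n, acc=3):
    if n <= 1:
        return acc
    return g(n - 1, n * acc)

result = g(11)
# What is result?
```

Accumulator trace (n, acc): (11, 3) -> (10, 33) -> (9, 330) -> (8, 2970) -> (7, 23760) -> (6, 166320) -> (5, 997920) -> (4, 4989600) -> (3, 19958400) -> (2, 59875200) -> (1, 119750400) -> return 119750400

Answer: 119750400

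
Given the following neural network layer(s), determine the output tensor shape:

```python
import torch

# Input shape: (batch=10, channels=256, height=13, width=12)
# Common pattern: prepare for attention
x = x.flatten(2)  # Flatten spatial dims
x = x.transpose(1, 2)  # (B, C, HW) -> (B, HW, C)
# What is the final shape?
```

Input: (10, 256, 13, 12) -> after flatten(2): (10, 256, 156) -> Output: (10, 156, 256)

Answer: (10, 156, 256)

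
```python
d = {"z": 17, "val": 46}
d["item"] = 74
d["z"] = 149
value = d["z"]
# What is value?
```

Trace:
`d = {"z": 17, "val": 46}` → d = {'z': 17, 'val': 46}
`d["item"] = 74` → d = {'z': 17, 'val': 46, 'item': 74}
`d["z"] = 149` → d = {'z': 149, 'val': 46, 'item': 74}
`value = d["z"]` → value = 149
So value = 149

Answer: 149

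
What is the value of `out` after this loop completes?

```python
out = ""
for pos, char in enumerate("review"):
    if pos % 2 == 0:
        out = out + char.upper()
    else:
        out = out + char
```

Uppercase even positions in 'review'
`out` takes the values: "" → "R" → "Re" → "ReV" → "ReVi" → "ReViE" → "ReViEw"

Answer: "ReViEw"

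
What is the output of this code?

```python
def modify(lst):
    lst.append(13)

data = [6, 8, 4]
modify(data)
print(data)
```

Key concept: function modifies passed list.
Step by step:
`data = [6, 8, 4]` → data = [6, 8, 4]
`modify(data)` → data = [6, 8, 4, 13]
`print(data)` → prints [6, 8, 4, 13]

Answer: [6, 8, 4, 13]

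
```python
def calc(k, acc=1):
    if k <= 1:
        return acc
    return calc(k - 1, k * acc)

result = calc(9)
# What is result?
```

Accumulator trace (n, acc): (9, 1) -> (8, 9) -> (7, 72) -> (6, 504) -> (5, 3024) -> (4, 15120) -> (3, 60480) -> (2, 181440) -> (1, 362880) -> return 362880

Answer: 362880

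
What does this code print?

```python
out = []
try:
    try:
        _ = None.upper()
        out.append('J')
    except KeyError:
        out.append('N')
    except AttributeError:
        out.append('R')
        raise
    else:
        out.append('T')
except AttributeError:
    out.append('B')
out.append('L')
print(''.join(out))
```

Execution trace: 'R' (inner except AttributeError) → 'B' (outer except AttributeError) → 'L' (after the try/except). Output: RBL

Answer: RBL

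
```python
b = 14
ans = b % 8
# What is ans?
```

Trace:
`b = 14` → b = 14
`ans = b % 8` → ans = 6
So ans = 6

Answer: 6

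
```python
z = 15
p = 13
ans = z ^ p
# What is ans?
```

Trace:
`z = 15` → z = 15
`p = 13` → p = 13
`ans = z ^ p` → ans = 2
So ans = 2

Answer: 2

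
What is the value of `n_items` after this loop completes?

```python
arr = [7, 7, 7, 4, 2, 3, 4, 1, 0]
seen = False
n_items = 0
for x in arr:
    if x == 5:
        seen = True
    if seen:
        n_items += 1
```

Count elements after first 5 in [7, 7, 7, 4, 2, 3, 4, 1, 0]
`n_items` takes the values: 0

Answer: 0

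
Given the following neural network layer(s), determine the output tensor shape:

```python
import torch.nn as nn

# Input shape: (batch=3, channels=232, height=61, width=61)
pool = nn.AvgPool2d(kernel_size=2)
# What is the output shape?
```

Input: (3, 232, 61, 61) -> Output: (3, 232, 30, 30)

Answer: (3, 232, 30, 30)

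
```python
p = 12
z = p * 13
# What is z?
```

Trace:
`p = 12` → p = 12
`z = p * 13` → z = 156
So z = 156

Answer: 156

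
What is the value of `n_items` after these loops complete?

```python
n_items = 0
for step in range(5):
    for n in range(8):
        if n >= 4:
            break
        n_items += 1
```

Inner breaks at 4, outer runs 5 times
`n_items` takes the values: 0 → 1 → 2 → 3 → 4 → 5 → 6 → 7 → 8 → 9 → 10 → 11 → 12 → 13 → 14 → 15 → 16 → 17 → 18 → 19 → 20

Answer: 20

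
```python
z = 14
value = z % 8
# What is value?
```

Trace:
`z = 14` → z = 14
`value = z % 8` → value = 6
So value = 6

Answer: 6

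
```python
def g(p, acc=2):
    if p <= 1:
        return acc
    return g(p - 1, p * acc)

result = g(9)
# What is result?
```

Accumulator trace (n, acc): (9, 2) -> (8, 18) -> (7, 144) -> (6, 1008) -> (5, 6048) -> (4, 30240) -> (3, 120960) -> (2, 362880) -> (1, 725760) -> return 725760

Answer: 725760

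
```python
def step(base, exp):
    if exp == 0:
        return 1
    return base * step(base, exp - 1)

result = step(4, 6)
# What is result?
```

step(4, 6) = 4 * 4 * 4 * 4 * 4 * 4 = 4096

Answer: 4096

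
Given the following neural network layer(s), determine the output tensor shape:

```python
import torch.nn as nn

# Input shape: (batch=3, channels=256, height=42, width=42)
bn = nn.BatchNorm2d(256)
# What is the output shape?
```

Input: (3, 256, 42, 42) -> Output: (3, 256, 42, 42)

Answer: (3, 256, 42, 42)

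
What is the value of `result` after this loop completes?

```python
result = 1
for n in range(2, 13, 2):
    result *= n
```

Product of even numbers 2 to 12
`result` takes the values: 1 → 2 → 8 → 48 → 384 → 3840 → 46080

Answer: 46080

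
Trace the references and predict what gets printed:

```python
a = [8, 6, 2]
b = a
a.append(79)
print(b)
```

Key concept: basic list aliasing.
Step by step:
`a = [8, 6, 2]` → a = [8, 6, 2]
`b = a` → b = [8, 6, 2] (same object as a)
`a.append(79)` → a = [8, 6, 2, 79] (same object as b); b = [8, 6, 2, 79] (same object as a)
`print(b)` → prints [8, 6, 2, 79]

Answer: [8, 6, 2, 79]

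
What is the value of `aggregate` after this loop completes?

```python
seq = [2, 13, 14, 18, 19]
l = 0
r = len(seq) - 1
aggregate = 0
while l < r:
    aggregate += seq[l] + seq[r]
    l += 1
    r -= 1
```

Sum of pairs from ends
`aggregate` takes the values: 0 → 21 → 52

Answer: 52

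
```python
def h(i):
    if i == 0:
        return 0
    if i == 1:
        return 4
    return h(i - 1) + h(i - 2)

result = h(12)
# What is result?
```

Build up from base cases: h(0)=0, h(1)=4, h(2)=4, h(3)=8, h(4)=12, h(5)=20, h(6)=32, ..., h(12)=576

Answer: 576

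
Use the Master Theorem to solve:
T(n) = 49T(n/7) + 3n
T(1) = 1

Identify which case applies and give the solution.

a=49, b=7, f(n)=3n. log_7(49) = 2. Since c=1 < 2, Case 1 applies: T(n) = Θ(n^log_b(a)) = O(n^2).

Answer: O(n^2) - Case 1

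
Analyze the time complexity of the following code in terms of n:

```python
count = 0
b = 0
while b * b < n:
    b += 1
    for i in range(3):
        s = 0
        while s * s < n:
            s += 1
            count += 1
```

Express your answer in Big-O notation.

Each loop level contributes: √n × 1 × √n. Multiplying the contributions gives O(n).

Answer: O(n)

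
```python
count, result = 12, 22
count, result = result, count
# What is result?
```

Trace:
`count, result = 12, 22` → count = 12; result = 22
`count, result = result, count` → count = 22; result = 12
So result = 12

Answer: 12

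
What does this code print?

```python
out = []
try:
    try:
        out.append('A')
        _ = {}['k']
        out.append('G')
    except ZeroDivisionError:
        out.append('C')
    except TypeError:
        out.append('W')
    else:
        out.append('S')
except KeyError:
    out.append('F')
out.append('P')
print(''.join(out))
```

Execution trace: 'A' (try body) → 'F' (outer except KeyError) → 'P' (after the try/except). Output: AFP

Answer: AFP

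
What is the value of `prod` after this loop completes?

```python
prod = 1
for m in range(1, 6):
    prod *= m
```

5! = 120
`prod` takes the values: 1 → 2 → 6 → 24 → 120

Answer: 120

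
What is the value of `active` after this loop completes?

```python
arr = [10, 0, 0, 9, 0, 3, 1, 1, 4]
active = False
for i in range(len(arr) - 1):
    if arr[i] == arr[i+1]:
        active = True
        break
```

Check consecutive duplicates in [10, 0, 0, 9, 0, 3, 1, 1, 4]
`active` takes the values: False → True

Answer: True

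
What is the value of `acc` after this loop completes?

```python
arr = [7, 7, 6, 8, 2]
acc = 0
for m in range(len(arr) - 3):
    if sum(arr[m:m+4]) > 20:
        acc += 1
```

Count windows with sum > 20
`acc` takes the values: 0 → 1 → 2

Answer: 2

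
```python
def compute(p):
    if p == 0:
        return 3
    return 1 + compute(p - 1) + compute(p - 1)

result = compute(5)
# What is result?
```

compute(p) = 1 + 2·compute(p-1), compute(0)=3. Closed form: (3+1)·2^5 - 1 = 127.

Answer: 127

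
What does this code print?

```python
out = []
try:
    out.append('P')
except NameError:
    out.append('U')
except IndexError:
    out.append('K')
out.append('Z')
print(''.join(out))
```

Execution trace: 'P' (try body, no exception) → 'Z' (after the try/except). Output: PZ

Answer: PZ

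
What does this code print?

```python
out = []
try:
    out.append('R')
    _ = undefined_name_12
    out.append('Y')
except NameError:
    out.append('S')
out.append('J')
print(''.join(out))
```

Execution trace: 'R' (try body) → 'S' (except NameError) → 'J' (after the try/except). Output: RSJ

Answer: RSJ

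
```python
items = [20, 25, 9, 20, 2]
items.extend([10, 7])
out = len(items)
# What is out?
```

Trace:
`items = [20, 25, 9, 20, 2]` → items = [20, 25, 9, 20, 2]
`items.extend([10, 7])` → items = [20, 25, 9, 20, 2, 10, 7]
`out = len(items)` → out = 7
So out = 7

Answer: 7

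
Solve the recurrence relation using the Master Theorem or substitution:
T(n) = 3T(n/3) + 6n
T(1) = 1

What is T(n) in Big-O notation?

By Master Theorem: a=3, b=3, f(n)=6n. Since log_3(3) = 1 and f(n) = Θ(n^1), Case 2 applies. T(n) = O(n log n).

Answer: O(n log n)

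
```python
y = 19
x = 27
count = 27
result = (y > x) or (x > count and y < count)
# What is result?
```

Trace:
`y = 19` → y = 19
`x = 27` → x = 27
`count = 27` → count = 27
`result = (y > x) or (x > count and y < count)` → result = False
So result = False

Answer: False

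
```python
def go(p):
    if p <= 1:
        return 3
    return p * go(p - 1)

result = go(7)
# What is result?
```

go(7) = 7 * 6 * 5 * 4 * 3 * 2 * 3 = 15120

Answer: 15120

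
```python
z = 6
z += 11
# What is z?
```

Trace:
`z = 6` → z = 6
`z += 11` → z = 17
So z = 17

Answer: 17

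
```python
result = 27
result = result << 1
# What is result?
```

Trace:
`result = 27` → result = 27
`result = result << 1` → result = 54
So result = 54

Answer: 54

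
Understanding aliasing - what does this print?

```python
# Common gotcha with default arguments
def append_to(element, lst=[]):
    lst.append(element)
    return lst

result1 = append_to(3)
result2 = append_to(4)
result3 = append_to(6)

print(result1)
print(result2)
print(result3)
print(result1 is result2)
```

Key concept: mutable default argument gotcha.
Step by step:
`result1 = append_to(3)` → result1 = [3]
`result2 = append_to(4)` → result1 = [3, 4] (same object as result2); result2 = [3, 4] (same object as result1)
`result3 = append_to(6)` → result1 = [3, 4, 6] (same object as result2, result3); result2 = [3, 4, 6] (same object as result1, result3); result3 = [3, 4, 6] (same object as result1, result2)
`print(result1)` → prints [3, 4, 6]
`print(result2)` → prints [3, 4, 6]
`print(result3)` → prints [3, 4, 6]
`print(result1 is result2)` → prints True

Answer:
[3, 4, 6]
[3, 4, 6]
[3, 4, 6]
True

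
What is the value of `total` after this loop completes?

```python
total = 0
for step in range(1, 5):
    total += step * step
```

Sum of squares 1² to 4² = 30
`total` takes the values: 0 → 1 → 5 → 14 → 30

Answer: 30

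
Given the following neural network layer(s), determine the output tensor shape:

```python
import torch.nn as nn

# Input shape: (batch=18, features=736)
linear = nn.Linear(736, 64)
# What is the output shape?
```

Input: (18, 736) -> Output: (18, 64)

Answer: (18, 64)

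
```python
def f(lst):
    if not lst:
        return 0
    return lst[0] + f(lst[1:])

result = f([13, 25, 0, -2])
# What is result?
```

13 + 25 + 0 + (-2) + 0 = 36

Answer: 36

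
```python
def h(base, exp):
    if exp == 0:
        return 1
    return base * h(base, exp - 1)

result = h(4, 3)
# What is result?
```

h(4, 3) = 4 * 4 * 4 = 64

Answer: 64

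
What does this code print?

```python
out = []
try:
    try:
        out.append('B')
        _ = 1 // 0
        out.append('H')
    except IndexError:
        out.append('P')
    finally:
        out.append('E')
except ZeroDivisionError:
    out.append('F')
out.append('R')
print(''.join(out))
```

Execution trace: 'B' (try body) → 'E' (finally) → 'F' (outer except ZeroDivisionError) → 'R' (after the try/except). Output: BEFR

Answer: BEFR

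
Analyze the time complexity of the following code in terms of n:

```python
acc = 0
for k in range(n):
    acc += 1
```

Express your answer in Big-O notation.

Each loop level contributes: n. Multiplying the contributions gives O(n).

Answer: O(n)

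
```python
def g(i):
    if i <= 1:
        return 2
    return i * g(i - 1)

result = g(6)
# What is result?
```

g(6) = 6 * 5 * 4 * 3 * 2 * 2 = 1440

Answer: 1440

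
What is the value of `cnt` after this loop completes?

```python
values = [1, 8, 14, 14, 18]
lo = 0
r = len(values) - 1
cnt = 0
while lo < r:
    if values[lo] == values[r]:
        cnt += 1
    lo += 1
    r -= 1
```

Count matching pairs from ends
`cnt` takes the values: 0

Answer: 0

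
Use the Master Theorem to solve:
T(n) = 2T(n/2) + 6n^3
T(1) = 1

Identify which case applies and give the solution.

a=2, b=2, f(n)=6n^3. log_2(2) = 1. Since c=3 > 1 and the regularity condition holds (2(n/2)^3 = (2/2^3)n^3 with 2/2^3 < 1), Case 3 applies: T(n) = Θ(f(n)) = O(n^3).

Answer: O(n^3) - Case 3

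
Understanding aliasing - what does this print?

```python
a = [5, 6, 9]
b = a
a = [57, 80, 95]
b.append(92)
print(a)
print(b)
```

Key concept: rebinding vs mutation: a is rebound to a new list, b still points at the original.
Step by step:
`a = [5, 6, 9]` → a = [5, 6, 9]
`b = a` → b = [5, 6, 9] (same object as a)
`a = [57, 80, 95]` → a = [57, 80, 95]
`b.append(92)` → b = [5, 6, 9, 92]
`print(a)` → prints [57, 80, 95]
`print(b)` → prints [5, 6, 9, 92]

Answer:
[57, 80, 95]
[5, 6, 9, 92]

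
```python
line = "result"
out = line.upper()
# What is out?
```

Trace:
`line = "result"` → line = 'result'
`out = line.upper()` → out = 'RESULT'
So out = 'RESULT'

Answer: 'RESULT'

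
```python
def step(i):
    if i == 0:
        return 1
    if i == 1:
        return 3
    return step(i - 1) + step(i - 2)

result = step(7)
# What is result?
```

Build up from base cases: step(0)=1, step(1)=3, step(2)=4, step(3)=7, step(4)=11, step(5)=18, step(6)=29, ..., step(7)=47

Answer: 47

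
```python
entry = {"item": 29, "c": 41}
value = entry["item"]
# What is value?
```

Trace:
`entry = {"item": 29, "c": 41}` → entry = {'item': 29, 'c': 41}
`value = entry["item"]` → value = 29
So value = 29

Answer: 29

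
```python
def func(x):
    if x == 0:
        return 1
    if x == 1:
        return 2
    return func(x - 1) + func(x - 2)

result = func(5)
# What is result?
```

Build up from base cases: func(0)=1, func(1)=2, func(2)=3, func(3)=5, func(4)=8, func(5)=13

Answer: 13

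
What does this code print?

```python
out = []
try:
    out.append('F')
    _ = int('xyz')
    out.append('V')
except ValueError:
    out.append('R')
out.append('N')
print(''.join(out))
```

Execution trace: 'F' (try body) → 'R' (except ValueError) → 'N' (after the try/except). Output: FRN

Answer: FRN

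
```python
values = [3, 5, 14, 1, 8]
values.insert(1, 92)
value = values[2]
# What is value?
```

Trace:
`values = [3, 5, 14, 1, 8]` → values = [3, 5, 14, 1, 8]
`values.insert(1, 92)` → values = [3, 92, 5, 14, 1, 8]
`value = values[2]` → value = 5
So value = 5

Answer: 5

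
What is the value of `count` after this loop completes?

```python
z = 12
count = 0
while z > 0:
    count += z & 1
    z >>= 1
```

Count set bits in 12 (binary: 0b1100)
`count` takes the values: 0 → 1 → 2

Answer: 2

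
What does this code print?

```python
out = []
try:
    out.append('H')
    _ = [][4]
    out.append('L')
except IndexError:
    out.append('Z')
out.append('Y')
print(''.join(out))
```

Execution trace: 'H' (try body) → 'Z' (except IndexError) → 'Y' (after the try/except). Output: HZY

Answer: HZY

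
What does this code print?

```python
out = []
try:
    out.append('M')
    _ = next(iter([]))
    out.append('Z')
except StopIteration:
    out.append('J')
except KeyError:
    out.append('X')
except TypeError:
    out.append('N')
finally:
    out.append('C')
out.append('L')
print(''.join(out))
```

Execution trace: 'M' (try body) → 'J' (except StopIteration) → 'C' (finally) → 'L' (after the try/except). Output: MJCL

Answer: MJCL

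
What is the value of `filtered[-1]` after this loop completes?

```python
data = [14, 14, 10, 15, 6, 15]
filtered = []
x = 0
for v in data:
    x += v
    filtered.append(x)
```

Cumulative sum ends at 74
`filtered` takes the values: [] → [14] → [14, 28] → [14, 28, 38] → [14, 28, 38, 53] → [14, 28, 38, 53, 59] → [14, 28, 38, 53, 59, 74]
So `filtered[-1]` = 74

Answer: 74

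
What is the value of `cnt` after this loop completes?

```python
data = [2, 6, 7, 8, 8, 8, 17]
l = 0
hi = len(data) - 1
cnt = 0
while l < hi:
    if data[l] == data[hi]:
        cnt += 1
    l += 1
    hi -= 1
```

Count matching pairs from ends
`cnt` takes the values: 0

Answer: 0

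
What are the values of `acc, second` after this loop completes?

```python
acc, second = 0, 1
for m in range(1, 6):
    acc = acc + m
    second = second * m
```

Sum and factorial of 1 to 5
`acc, second` takes the values: (0, 1) → (1, 1) → (3, 1) → (3, 2) → (6, 2) → (6, 6) → (10, 6) → (10, 24) → (15, 24) → (15, 120)

Answer: 15, 120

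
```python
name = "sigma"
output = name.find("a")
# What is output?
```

Trace:
`name = "sigma"` → name = 'sigma'
`output = name.find("a")` → output = 4
So output = 4

Answer: 4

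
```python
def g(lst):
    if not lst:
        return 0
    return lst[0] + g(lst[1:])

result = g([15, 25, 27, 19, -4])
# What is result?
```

15 + 25 + 27 + 19 + (-4) + 0 = 82

Answer: 82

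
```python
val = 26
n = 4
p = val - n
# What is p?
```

Trace:
`val = 26` → val = 26
`n = 4` → n = 4
`p = val - n` → p = 22
So p = 22

Answer: 22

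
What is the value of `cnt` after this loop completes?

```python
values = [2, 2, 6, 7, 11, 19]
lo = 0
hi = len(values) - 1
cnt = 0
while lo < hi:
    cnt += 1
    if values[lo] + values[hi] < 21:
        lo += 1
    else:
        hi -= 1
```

Steps to find pair summing to 21
`cnt` takes the values: 0 → 1 → 2 → 3 → 4 → 5

Answer: 5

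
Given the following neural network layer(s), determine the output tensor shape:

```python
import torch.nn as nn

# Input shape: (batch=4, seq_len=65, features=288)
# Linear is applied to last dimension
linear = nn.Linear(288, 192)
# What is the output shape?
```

Input: (4, 65, 288) -> Output: (4, 65, 192)

Answer: (4, 65, 192)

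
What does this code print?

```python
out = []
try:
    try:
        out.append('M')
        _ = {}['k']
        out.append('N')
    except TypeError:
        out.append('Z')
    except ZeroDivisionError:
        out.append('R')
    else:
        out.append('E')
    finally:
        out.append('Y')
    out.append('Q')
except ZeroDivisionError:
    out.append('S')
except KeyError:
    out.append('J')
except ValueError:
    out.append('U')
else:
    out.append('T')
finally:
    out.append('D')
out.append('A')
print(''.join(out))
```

Execution trace: 'M' (inner try body) → 'Y' (inner finally) → 'J' (except KeyError) → 'D' (finally) → 'A' (after the try/except). Output: MYJDA

Answer: MYJDA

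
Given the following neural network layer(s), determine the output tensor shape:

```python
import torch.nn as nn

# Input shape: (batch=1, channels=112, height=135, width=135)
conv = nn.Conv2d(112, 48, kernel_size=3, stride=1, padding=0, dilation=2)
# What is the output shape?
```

Input: (1, 112, 135, 135) -> Output: (1, 48, 131, 131)

Answer: (1, 48, 131, 131)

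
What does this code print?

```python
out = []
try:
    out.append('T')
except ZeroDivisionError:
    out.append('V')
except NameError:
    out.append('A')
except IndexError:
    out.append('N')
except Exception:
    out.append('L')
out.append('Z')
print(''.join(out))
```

Execution trace: 'T' (try body, no exception) → 'Z' (after the try/except). Output: TZ

Answer: TZ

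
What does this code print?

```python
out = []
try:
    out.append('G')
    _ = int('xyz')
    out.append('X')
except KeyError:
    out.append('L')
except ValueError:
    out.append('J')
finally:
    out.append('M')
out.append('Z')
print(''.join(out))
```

Execution trace: 'G' (try body) → 'J' (except ValueError) → 'M' (finally) → 'Z' (after the try/except). Output: GJMZ

Answer: GJMZ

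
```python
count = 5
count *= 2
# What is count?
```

Trace:
`count = 5` → count = 5
`count *= 2` → count = 10
So count = 10

Answer: 10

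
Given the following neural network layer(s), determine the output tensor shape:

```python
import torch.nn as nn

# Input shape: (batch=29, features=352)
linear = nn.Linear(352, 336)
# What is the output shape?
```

Input: (29, 352) -> Output: (29, 336)

Answer: (29, 336)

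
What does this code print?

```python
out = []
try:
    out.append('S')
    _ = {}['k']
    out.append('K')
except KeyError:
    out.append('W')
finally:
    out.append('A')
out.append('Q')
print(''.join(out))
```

Execution trace: 'S' (try body) → 'W' (except KeyError) → 'A' (finally) → 'Q' (after the try/except). Output: SWAQ

Answer: SWAQ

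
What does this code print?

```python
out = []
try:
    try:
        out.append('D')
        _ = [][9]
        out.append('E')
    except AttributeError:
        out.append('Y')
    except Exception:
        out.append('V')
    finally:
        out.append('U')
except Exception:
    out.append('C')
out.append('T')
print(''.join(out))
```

Execution trace: 'D' (inner try body) → 'V' (inner except Exception) → 'U' (inner finally) → 'T' (after the try/except). Output: DVUT

Answer: DVUT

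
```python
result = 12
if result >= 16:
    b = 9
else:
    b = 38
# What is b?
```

Trace:
`result = 12` → result = 12
`if result >= 16: ...` → result >= 16 is False, take else branch → b = 38
So b = 38

Answer: 38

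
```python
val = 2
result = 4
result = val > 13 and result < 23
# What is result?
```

Trace:
`val = 2` → val = 2
`result = 4` → result = 4
`result = val > 13 and result < 23` → result = False
So result = False

Answer: False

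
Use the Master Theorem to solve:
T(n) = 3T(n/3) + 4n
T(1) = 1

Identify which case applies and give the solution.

a=3, b=3, f(n)=4n. log_3(3) = 1. Since c=1 = 1, Case 2 applies: T(n) = Θ(n^log_b(a) · log n) = O(n log n).

Answer: O(n log n) - Case 2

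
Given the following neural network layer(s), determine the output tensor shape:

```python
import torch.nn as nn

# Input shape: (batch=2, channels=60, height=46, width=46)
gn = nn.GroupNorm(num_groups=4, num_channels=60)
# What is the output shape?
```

Input: (2, 60, 46, 46) -> Output: (2, 60, 46, 46)

Answer: (2, 60, 46, 46)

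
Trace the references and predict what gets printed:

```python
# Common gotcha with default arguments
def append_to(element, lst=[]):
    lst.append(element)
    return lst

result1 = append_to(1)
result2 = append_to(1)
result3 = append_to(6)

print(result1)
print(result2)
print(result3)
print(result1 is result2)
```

Key concept: mutable default argument gotcha.
Step by step:
`result1 = append_to(1)` → result1 = [1]
`result2 = append_to(1)` → result1 = [1, 1] (same object as result2); result2 = [1, 1] (same object as result1)
`result3 = append_to(6)` → result1 = [1, 1, 6] (same object as result2, result3); result2 = [1, 1, 6] (same object as result1, result3); result3 = [1, 1, 6] (same object as result1, result2)
`print(result1)` → prints [1, 1, 6]
`print(result2)` → prints [1, 1, 6]
`print(result3)` → prints [1, 1, 6]
`print(result1 is result2)` → prints True

Answer:
[1, 1, 6]
[1, 1, 6]
[1, 1, 6]
True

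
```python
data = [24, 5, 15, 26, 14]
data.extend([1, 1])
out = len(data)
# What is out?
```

Trace:
`data = [24, 5, 15, 26, 14]` → data = [24, 5, 15, 26, 14]
`data.extend([1, 1])` → data = [24, 5, 15, 26, 14, 1, 1]
`out = len(data)` → out = 7
So out = 7

Answer: 7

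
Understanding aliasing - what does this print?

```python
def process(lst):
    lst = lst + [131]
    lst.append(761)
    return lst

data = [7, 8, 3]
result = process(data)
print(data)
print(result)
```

Key concept: rebinding parameter vs mutation.
Step by step:
`data = [7, 8, 3]` → data = [7, 8, 3]
`result = process(data)` → result = [7, 8, 3, 131, 761]
`print(data)` → prints [7, 8, 3]
`print(result)` → prints [7, 8, 3, 131, 761]

Answer:
[7, 8, 3]
[7, 8, 3, 131, 761]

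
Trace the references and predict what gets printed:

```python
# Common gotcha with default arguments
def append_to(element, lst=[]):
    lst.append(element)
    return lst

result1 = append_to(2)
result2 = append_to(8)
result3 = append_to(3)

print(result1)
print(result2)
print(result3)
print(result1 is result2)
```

Key concept: mutable default argument gotcha.
Step by step:
`result1 = append_to(2)` → result1 = [2]
`result2 = append_to(8)` → result1 = [2, 8] (same object as result2); result2 = [2, 8] (same object as result1)
`result3 = append_to(3)` → result1 = [2, 8, 3] (same object as result2, result3); result2 = [2, 8, 3] (same object as result1, result3); result3 = [2, 8, 3] (same object as result1, result2)
`print(result1)` → prints [2, 8, 3]
`print(result2)` → prints [2, 8, 3]
`print(result3)` → prints [2, 8, 3]
`print(result1 is result2)` → prints True

Answer:
[2, 8, 3]
[2, 8, 3]
[2, 8, 3]
True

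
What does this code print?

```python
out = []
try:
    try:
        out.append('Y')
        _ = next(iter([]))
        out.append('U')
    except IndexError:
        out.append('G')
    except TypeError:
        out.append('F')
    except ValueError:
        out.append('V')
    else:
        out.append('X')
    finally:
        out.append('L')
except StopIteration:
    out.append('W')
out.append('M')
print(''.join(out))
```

Execution trace: 'Y' (try body) → 'L' (finally) → 'W' (outer except StopIteration) → 'M' (after the try/except). Output: YLWM

Answer: YLWM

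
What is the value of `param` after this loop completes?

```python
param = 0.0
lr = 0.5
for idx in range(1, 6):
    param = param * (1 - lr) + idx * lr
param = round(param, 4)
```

Moving average with lr=0.5
`param` takes the values: 0.0 → 0.5 → 1.25 → 2.125 → 3.0625 → 4.03125 → 4.0312

Answer: 4.0312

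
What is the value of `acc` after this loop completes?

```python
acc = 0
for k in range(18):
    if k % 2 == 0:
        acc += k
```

Sum of even numbers 0 to 17
`acc` takes the values: 0 → 2 → 6 → 12 → 20 → 30 → 42 → 56 → 72

Answer: 72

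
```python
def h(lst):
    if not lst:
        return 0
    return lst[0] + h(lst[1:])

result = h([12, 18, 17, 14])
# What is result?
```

12 + 18 + 17 + 14 + 0 = 61

Answer: 61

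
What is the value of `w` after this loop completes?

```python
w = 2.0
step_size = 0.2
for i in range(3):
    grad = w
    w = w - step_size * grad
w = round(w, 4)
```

Gradient descent: w = 2.0 * (1 - 0.2)^3
`w` takes the values: 2.0 → 1.6 → 1.28 → 1.024

Answer: 1.024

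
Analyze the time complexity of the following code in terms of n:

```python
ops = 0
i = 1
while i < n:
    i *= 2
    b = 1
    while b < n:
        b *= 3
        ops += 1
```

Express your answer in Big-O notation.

Each loop level contributes: log n × log n. Multiplying the contributions gives O(log² n).

Answer: O(log² n)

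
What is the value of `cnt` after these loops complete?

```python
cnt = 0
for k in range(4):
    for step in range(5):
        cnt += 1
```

4 * 5 = 20
`cnt` takes the values: 0 → 1 → 2 → 3 → 4 → 5 → 6 → 7 → 8 → 9 → 10 → 11 → 12 → 13 → 14 → 15 → 16 → 17 → 18 → 19 → 20

Answer: 20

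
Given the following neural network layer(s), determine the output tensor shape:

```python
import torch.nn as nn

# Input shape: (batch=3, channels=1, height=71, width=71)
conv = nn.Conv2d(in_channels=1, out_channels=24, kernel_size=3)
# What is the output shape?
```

Input: (3, 1, 71, 71) -> Output: (3, 24, 69, 69)

Answer: (3, 24, 69, 69)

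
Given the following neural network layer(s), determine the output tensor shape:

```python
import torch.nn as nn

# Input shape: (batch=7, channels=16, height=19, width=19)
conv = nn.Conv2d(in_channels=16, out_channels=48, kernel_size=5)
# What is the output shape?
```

Input: (7, 16, 19, 19) -> Output: (7, 48, 15, 15)

Answer: (7, 48, 15, 15)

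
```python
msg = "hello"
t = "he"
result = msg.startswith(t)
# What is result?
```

Trace:
`msg = "hello"` → msg = 'hello'
`t = "he"` → t = 'he'
`result = msg.startswith(t)` → result = True
So result = True

Answer: True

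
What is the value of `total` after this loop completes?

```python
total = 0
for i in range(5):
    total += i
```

Sum of 0 to 4 = 10
`total` takes the values: 0 → 1 → 3 → 6 → 10

Answer: 10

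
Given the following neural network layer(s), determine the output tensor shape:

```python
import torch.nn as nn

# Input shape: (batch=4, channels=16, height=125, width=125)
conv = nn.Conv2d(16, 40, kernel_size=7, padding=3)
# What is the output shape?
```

Input: (4, 16, 125, 125) -> Output: (4, 40, 125, 125)

Answer: (4, 40, 125, 125)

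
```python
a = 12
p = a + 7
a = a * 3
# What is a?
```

Trace:
`a = 12` → a = 12
`p = a + 7` → p = 19
`a = a * 3` → a = 36
So a = 36

Answer: 36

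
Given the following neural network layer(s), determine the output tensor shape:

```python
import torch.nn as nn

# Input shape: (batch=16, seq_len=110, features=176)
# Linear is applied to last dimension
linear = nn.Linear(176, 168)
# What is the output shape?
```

Input: (16, 110, 176) -> Output: (16, 110, 168)

Answer: (16, 110, 168)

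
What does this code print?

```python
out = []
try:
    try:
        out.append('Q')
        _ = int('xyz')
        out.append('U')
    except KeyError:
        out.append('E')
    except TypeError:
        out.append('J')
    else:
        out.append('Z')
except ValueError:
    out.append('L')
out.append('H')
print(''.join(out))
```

Execution trace: 'Q' (try body) → 'L' (outer except ValueError) → 'H' (after the try/except). Output: QLH

Answer: QLH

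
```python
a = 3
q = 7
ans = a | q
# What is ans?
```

Trace:
`a = 3` → a = 3
`q = 7` → q = 7
`ans = a | q` → ans = 7
So ans = 7

Answer: 7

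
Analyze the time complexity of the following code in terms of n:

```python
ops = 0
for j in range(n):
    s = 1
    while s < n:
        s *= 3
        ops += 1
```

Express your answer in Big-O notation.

Each loop level contributes: n × log n. Multiplying the contributions gives O(n log n).

Answer: O(n log n)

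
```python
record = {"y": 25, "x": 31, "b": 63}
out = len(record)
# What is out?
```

Trace:
`record = {"y": 25, "x": 31, "b": 63}` → record = {'y': 25, 'x': 31, 'b': 63}
`out = len(record)` → out = 3
So out = 3

Answer: 3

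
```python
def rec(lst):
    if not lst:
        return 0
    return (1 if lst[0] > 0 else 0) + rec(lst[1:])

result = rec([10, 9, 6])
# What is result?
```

Count of positive elements in [10, 9, 6] = 3

Answer: 3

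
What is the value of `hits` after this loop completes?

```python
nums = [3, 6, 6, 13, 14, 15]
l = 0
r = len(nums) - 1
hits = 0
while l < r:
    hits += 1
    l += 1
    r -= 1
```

Iterations until pointers meet (list length 6)
`hits` takes the values: 0 → 1 → 2 → 3

Answer: 3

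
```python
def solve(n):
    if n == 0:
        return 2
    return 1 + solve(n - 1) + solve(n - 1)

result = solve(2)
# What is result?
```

solve(n) = 1 + 2·solve(n-1), solve(0)=2. Closed form: (2+1)·2^2 - 1 = 11.

Answer: 11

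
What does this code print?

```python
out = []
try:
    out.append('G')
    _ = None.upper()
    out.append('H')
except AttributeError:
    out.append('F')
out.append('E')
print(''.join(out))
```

Execution trace: 'G' (try body) → 'F' (except AttributeError) → 'E' (after the try/except). Output: GFE

Answer: GFE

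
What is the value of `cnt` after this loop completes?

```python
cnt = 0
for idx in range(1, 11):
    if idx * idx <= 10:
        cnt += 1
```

Count numbers where idx² ≤ 10
`cnt` takes the values: 0 → 1 → 2 → 3

Answer: 3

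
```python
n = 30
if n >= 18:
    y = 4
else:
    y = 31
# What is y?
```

Trace:
`n = 30` → n = 30
`if n >= 18: ...` → n >= 18 is True → y = 4
So y = 4

Answer: 4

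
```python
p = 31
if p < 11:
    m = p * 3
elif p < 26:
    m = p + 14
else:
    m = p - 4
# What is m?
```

Trace:
`p = 31` → p = 31
`if p < 11: ...` → p < 11 is False, p < 26 is False, take else branch → m = 27
So m = 27

Answer: 27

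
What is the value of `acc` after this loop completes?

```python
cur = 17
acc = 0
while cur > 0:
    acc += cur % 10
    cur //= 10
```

Sum digits of 17
`acc` takes the values: 0 → 7 → 8

Answer: 8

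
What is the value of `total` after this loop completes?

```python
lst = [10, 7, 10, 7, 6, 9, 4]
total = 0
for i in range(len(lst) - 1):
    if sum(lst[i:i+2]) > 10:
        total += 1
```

Count windows with sum > 10
`total` takes the values: 0 → 1 → 2 → 3 → 4 → 5 → 6

Answer: 6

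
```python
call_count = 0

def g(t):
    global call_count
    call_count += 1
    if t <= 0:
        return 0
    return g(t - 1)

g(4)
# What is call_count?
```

Linear recursion stepping by 1: 5 calls from t=4 down to ≤0.

Answer: 5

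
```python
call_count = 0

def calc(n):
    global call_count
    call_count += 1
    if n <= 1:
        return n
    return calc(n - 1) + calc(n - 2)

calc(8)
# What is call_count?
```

Calls(n) = 1 + Calls(n-1) + Calls(n-2); Calls(0)=Calls(1)=1. For n=8 this gives 67.

Answer: 67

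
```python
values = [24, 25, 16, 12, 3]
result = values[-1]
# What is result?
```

Trace:
`values = [24, 25, 16, 12, 3]` → values = [24, 25, 16, 12, 3]
`result = values[-1]` → result = 3
So result = 3

Answer: 3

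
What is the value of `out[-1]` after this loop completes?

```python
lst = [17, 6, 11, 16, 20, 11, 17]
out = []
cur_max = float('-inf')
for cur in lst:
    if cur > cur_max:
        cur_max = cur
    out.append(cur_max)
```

Running max ends at 20
`out` takes the values: [] → [17] → [17, 17] → [17, 17, 17] → [17, 17, 17, 17] → [17, 17, 17, 17, 20] → [17, 17, 17, 17, 20, 20] → [17, 17, 17, 17, 20, 20, 20]
So `out[-1]` = 20

Answer: 20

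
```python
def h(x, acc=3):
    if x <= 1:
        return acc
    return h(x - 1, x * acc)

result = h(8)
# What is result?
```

Accumulator trace (n, acc): (8, 3) -> (7, 24) -> (6, 168) -> (5, 1008) -> (4, 5040) -> (3, 20160) -> (2, 60480) -> (1, 120960) -> return 120960

Answer: 120960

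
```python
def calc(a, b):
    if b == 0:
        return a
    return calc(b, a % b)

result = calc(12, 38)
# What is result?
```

calc(12, 38) -> calc(38, 12) -> calc(12, 2) -> calc(2, 0) -> 2

Answer: 2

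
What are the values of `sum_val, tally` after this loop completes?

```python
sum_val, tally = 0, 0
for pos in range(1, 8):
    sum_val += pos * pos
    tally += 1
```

Sum of squares and count
`sum_val, tally` takes the values: (0, 0) → (1, 0) → (1, 1) → (5, 1) → (5, 2) → (14, 2) → (14, 3) → (30, 3) → (30, 4) → (55, 4) → (55, 5) → (91, 5) → (91, 6) → (140, 6) → (140, 7)

Answer: 140, 7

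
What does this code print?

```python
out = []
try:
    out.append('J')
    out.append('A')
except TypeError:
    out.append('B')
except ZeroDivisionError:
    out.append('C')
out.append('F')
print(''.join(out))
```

Execution trace: 'J' (try body) → 'A' (try body, no exception) → 'F' (after the try/except). Output: JAF

Answer: JAF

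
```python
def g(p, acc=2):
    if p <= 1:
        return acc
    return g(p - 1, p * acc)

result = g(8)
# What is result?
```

Accumulator trace (n, acc): (8, 2) -> (7, 16) -> (6, 112) -> (5, 672) -> (4, 3360) -> (3, 13440) -> (2, 40320) -> (1, 80640) -> return 80640

Answer: 80640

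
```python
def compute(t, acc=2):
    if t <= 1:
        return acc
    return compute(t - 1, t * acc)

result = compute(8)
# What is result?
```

Accumulator trace (n, acc): (8, 2) -> (7, 16) -> (6, 112) -> (5, 672) -> (4, 3360) -> (3, 13440) -> (2, 40320) -> (1, 80640) -> return 80640

Answer: 80640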